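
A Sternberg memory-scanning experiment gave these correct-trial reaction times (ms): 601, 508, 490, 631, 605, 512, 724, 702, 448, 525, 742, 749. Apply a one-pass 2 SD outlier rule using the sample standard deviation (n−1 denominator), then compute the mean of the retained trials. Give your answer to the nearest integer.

603 ms

n = 12, ΣRT = 7237, M = 603.083
Σ(x−M)² = 126054.92; s = √(126054.92/11) = 107.049
Cutoffs: 603.083 ± 2·107.049 → [389.0, 817.2]
No RTs fall outside the cutoffs; all 12 retained. Mean = 7237/12 = 603.083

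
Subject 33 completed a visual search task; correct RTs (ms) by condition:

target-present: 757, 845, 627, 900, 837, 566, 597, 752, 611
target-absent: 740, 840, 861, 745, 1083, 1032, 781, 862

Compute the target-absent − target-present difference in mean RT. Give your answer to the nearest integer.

M(target-present) = 6492/9 = 721.333
M(target-absent) = 6944/8 = 868.000
Difference = 868.000 − 721.333 = 146.667 ms

147 ms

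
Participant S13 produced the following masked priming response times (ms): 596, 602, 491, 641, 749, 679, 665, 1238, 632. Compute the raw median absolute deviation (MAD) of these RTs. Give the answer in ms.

39 ms

Sorted: 491, 596, 602, 632, 641, 665, 679, 749, 1238 → median = 641
|x − 641|: 45, 39, 150, 0, 108, 38, 24, 597, 9
Sorted deviations: 0, 9, 24, 38, 39, 45, 108, 150, 597 → MAD = 39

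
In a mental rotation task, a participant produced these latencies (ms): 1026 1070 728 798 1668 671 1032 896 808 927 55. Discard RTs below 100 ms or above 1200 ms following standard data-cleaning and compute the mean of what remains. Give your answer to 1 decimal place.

884.0 ms

Excluded: 55, 1668
Retained (n=9): Σ = 7956
Mean = 7956/9 = 884.0000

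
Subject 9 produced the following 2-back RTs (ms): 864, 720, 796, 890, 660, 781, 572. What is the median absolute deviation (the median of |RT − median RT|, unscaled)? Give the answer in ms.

83 ms

Sorted: 572, 660, 720, 781, 796, 864, 890 → median = 781
|x − 781|: 83, 61, 15, 109, 121, 0, 209
Sorted deviations: 0, 15, 61, 83, 109, 121, 209 → MAD = 83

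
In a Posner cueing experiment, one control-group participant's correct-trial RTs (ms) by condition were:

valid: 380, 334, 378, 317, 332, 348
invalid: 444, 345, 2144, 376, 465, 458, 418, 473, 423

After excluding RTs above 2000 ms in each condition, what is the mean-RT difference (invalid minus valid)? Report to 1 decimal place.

invalid: exclude 2144
M(valid) = 2089/6 = 348.167
M(invalid) = 3402/8 = 425.250
Difference = 425.250 − 348.167 = 77.083 ms

77.1 ms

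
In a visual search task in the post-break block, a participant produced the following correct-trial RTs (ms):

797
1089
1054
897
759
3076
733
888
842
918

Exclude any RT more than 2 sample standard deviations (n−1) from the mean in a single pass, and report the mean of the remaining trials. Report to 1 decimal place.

n = 10, ΣRT = 11053, M = 1105.300
Σ(x−M)² = 4435152.10; s = √(4435152.10/9) = 701.993
Cutoffs: 1105.300 ± 2·701.993 → [-298.7, 2509.3]
Outside: 3076 → excluded.
Retained (n=9): Σ = 7977, mean = 7977/9 = 886.333

886.3 ms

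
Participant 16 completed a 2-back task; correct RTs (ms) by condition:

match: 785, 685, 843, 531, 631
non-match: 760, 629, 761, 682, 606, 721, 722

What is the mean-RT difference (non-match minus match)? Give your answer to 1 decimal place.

2.3 ms

M(match) = 3475/5 = 695.000
M(non-match) = 4881/7 = 697.286
Difference = 697.286 − 695.000 = 2.286 ms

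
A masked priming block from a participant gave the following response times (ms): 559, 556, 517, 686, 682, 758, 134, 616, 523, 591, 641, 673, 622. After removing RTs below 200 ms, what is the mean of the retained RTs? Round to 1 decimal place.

618.7 ms

Excluded: 134
Retained (n=12): Σ = 7424
Mean = 7424/12 = 618.6667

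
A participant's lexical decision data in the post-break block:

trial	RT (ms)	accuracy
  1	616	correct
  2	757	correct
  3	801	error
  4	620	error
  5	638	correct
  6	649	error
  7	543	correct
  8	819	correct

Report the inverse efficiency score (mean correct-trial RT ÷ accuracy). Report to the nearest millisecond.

1079 ms

Correct trials (n=5): 616, 757, 638, 543, 819
Mean correct RT = 3373/5 = 674.6000 ms
Proportion correct = 5/8
IES = 674.6000 / (5/8) = 1079.360 ms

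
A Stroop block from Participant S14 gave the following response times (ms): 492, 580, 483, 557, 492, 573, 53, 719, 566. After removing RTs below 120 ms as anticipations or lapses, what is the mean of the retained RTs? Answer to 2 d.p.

Excluded: 53
Retained (n=8): Σ = 4462
Mean = 4462/8 = 557.7500

557.75 ms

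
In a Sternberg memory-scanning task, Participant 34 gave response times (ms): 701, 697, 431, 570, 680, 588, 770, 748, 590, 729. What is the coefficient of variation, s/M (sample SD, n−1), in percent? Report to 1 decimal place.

16.0%

n = 10, Σ = 6504, M = 650.4000
Σ(x−M)² = 97758.400; s = √(97758.400/9) = 104.2211
CV = 104.2211 / 650.4000 = 0.16024 = 16.024%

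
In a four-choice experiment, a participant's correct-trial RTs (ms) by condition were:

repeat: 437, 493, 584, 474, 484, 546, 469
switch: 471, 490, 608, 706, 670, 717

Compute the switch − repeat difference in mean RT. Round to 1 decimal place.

M(repeat) = 3487/7 = 498.143
M(switch) = 3662/6 = 610.333
Difference = 610.333 − 498.143 = 112.190 ms

112.2 ms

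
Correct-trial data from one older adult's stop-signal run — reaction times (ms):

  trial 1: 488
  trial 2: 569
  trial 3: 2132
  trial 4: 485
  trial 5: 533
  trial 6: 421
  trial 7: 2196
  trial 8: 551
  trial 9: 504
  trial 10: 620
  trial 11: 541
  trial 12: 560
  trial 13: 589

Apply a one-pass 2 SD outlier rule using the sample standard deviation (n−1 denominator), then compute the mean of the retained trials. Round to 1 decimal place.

532.8 ms

n = 13, ΣRT = 10189, M = 783.769
Σ(x−M)² = 4535694.31; s = √(4535694.31/12) = 614.796
Cutoffs: 783.769 ± 2·614.796 → [-445.8, 2013.4]
Outside: 2132, 2196 → excluded.
Retained (n=11): Σ = 5861, mean = 5861/11 = 532.818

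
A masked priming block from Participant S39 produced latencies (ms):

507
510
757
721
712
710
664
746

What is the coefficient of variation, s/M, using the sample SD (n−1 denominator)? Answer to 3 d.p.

0.152

n = 8, Σ = 5327, M = 665.8750
Σ(x−M)² = 71378.875; s = √(71378.875/7) = 100.9801
CV = 100.9801 / 665.8750 = 0.15165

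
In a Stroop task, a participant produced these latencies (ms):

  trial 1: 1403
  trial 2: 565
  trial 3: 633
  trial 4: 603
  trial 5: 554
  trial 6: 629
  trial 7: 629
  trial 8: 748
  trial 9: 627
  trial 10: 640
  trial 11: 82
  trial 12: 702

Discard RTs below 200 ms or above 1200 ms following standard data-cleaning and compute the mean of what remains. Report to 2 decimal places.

Excluded: 82, 1403
Retained (n=10): Σ = 6330
Mean = 6330/10 = 633.0000

633.00 ms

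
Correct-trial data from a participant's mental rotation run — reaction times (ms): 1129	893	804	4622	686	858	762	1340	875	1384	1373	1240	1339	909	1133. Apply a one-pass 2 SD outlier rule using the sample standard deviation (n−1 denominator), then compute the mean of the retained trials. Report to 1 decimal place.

n = 15, ΣRT = 19347, M = 1289.800
Σ(x−M)² = 12717334.40; s = √(12717334.40/14) = 953.090
Cutoffs: 1289.800 ± 2·953.090 → [-616.4, 3196.0]
Outside: 4622 → excluded.
Retained (n=14): Σ = 14725, mean = 14725/14 = 1051.786

1051.8 ms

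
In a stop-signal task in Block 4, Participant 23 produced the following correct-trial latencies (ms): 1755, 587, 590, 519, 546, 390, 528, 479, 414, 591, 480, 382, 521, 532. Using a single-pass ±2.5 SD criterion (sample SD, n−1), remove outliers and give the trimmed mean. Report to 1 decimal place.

n = 14, ΣRT = 8314, M = 593.857
Σ(x−M)² = 1514633.71; s = √(1514633.71/13) = 341.336
Cutoffs: 593.857 ± 2.5·341.336 → [-259.5, 1447.2]
Outside: 1755 → excluded.
Retained (n=13): Σ = 6559, mean = 6559/13 = 504.538

504.5 ms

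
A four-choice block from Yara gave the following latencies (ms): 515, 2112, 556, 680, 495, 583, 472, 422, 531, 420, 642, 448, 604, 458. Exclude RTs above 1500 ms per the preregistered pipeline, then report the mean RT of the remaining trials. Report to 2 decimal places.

Excluded: 2112
Retained (n=13): Σ = 6826
Mean = 6826/13 = 525.0769

525.08 ms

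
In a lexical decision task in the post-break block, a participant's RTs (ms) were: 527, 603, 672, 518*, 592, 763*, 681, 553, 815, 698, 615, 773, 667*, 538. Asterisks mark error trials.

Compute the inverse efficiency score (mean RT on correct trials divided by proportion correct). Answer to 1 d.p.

Correct trials (n=11): 527, 603, 672, 592, 681, 553, 815, 698, 615, 773, 538
Mean correct RT = 7067/11 = 642.4545 ms
Proportion correct = 11/14
IES = 642.4545 / (11/14) = 817.669 ms

817.7 ms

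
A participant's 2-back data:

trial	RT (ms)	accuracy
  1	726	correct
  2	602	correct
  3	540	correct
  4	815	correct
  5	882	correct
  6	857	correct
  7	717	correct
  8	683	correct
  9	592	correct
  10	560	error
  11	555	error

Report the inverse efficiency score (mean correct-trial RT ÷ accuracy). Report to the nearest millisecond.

Correct trials (n=9): 726, 602, 540, 815, 882, 857, 717, 683, 592
Mean correct RT = 6414/9 = 712.6667 ms
Proportion correct = 9/11
IES = 712.6667 / (9/11) = 871.037 ms

871 ms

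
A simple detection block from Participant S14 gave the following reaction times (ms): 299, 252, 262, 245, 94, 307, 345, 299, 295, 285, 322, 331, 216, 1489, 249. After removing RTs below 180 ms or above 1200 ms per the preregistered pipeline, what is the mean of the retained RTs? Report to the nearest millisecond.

Excluded: 94, 1489
Retained (n=13): Σ = 3707
Mean = 3707/13 = 285.1538

285 ms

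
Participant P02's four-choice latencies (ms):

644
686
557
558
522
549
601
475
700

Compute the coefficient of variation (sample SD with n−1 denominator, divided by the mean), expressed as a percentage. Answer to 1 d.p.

12.9%

n = 9, Σ = 5292, M = 588.0000
Σ(x−M)² = 45960.000; s = √(45960.000/8) = 75.7958
CV = 75.7958 / 588.0000 = 0.12890 = 12.890%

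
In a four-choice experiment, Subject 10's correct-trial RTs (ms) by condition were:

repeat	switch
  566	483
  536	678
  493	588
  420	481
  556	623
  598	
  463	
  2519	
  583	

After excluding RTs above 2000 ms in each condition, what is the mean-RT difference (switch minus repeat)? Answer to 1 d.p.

43.7 ms

repeat: exclude 2519
M(repeat) = 4215/8 = 526.875
M(switch) = 2853/5 = 570.600
Difference = 570.600 − 526.875 = 43.725 ms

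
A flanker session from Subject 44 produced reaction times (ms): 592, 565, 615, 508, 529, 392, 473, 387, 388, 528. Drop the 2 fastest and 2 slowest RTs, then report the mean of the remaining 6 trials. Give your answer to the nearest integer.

Sorted: 387, 388, 392, 473, 508, 528, 529, 565, 592, 615
Drop lowest 2 (387, 388) and highest 2 (592, 615)
Remaining (n=6): Σ = 2995, mean = 2995/6 = 499.167

499 ms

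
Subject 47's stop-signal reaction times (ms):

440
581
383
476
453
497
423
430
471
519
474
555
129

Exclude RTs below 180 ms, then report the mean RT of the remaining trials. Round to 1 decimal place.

475.2 ms

Excluded: 129
Retained (n=12): Σ = 5702
Mean = 5702/12 = 475.1667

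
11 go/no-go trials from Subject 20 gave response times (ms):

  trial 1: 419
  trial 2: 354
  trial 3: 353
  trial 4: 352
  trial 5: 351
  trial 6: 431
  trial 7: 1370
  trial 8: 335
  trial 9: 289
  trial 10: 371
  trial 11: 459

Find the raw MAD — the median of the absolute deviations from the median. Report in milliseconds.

Sorted: 289, 335, 351, 352, 353, 354, 371, 419, 431, 459, 1370 → median = 354
|x − 354|: 65, 0, 1, 2, 3, 77, 1016, 19, 65, 17, 105
Sorted deviations: 0, 1, 2, 3, 17, 19, 65, 65, 77, 105, 1016 → MAD = 19

19 ms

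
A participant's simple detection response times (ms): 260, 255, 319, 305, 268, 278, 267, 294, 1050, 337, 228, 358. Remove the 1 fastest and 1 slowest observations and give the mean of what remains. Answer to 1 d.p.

294.1 ms

Sorted: 228, 255, 260, 267, 268, 278, 294, 305, 319, 337, 358, 1050
Drop lowest 1 (228) and highest 1 (1050)
Remaining (n=10): Σ = 2941, mean = 2941/10 = 294.100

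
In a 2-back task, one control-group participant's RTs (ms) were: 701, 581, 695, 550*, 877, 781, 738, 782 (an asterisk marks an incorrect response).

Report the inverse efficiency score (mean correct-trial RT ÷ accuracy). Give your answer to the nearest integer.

842 ms

Correct trials (n=7): 701, 581, 695, 877, 781, 738, 782
Mean correct RT = 5155/7 = 736.4286 ms
Proportion correct = 7/8
IES = 736.4286 / (7/8) = 841.633 ms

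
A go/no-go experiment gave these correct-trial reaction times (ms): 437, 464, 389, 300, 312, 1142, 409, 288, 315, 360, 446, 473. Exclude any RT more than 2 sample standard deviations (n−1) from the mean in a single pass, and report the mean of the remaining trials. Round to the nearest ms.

381 ms

n = 12, ΣRT = 5335, M = 444.583
Σ(x−M)² = 578936.92; s = √(578936.92/11) = 229.414
Cutoffs: 444.583 ± 2·229.414 → [-14.2, 903.4]
Outside: 1142 → excluded.
Retained (n=11): Σ = 4193, mean = 4193/11 = 381.182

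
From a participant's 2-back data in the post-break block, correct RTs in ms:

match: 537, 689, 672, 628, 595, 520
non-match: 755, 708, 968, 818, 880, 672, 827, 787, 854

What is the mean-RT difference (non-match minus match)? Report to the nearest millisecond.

M(match) = 3641/6 = 606.833
M(non-match) = 7269/9 = 807.667
Difference = 807.667 − 606.833 = 200.833 ms

201 ms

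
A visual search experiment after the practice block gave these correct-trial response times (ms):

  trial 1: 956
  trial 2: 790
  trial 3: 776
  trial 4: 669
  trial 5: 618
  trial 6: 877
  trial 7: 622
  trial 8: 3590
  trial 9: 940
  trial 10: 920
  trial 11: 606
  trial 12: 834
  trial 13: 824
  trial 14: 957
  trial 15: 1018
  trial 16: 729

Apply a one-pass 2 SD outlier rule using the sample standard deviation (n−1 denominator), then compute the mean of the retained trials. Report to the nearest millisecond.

809 ms

n = 16, ΣRT = 15726, M = 982.875
Σ(x−M)² = 7512499.75; s = √(7512499.75/15) = 707.696
Cutoffs: 982.875 ± 2·707.696 → [-432.5, 2398.3]
Outside: 3590 → excluded.
Retained (n=15): Σ = 12136, mean = 12136/15 = 809.067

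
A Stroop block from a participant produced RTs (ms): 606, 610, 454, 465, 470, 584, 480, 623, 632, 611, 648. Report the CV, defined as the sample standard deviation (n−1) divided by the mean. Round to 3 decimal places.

n = 11, Σ = 6183, M = 562.0909
Σ(x−M)² = 59402.909; s = √(59402.909/10) = 77.0733
CV = 77.0733 / 562.0909 = 0.13712

0.137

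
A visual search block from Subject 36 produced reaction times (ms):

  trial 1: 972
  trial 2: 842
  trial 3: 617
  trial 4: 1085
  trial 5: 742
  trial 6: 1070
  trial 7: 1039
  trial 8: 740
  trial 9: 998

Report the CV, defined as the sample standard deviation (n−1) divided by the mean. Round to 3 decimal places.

n = 9, Σ = 8105, M = 900.5556
Σ(x−M)² = 231248.222; s = √(231248.222/8) = 170.0177
CV = 170.0177 / 900.5556 = 0.18879

0.189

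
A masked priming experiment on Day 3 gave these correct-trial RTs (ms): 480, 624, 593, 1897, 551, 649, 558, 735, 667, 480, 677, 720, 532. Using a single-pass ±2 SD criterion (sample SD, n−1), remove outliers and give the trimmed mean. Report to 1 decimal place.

n = 13, ΣRT = 9163, M = 704.846
Σ(x−M)² = 1622961.69; s = √(1622961.69/12) = 367.759
Cutoffs: 704.846 ± 2·367.759 → [-30.7, 1440.4]
Outside: 1897 → excluded.
Retained (n=12): Σ = 7266, mean = 7266/12 = 605.500

605.5 ms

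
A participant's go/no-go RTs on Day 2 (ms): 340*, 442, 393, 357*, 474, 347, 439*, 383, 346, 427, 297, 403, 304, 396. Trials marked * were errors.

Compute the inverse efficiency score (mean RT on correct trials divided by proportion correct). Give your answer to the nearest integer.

487 ms

Correct trials (n=11): 442, 393, 474, 347, 383, 346, 427, 297, 403, 304, 396
Mean correct RT = 4212/11 = 382.9091 ms
Proportion correct = 11/14
IES = 382.9091 / (11/14) = 487.339 ms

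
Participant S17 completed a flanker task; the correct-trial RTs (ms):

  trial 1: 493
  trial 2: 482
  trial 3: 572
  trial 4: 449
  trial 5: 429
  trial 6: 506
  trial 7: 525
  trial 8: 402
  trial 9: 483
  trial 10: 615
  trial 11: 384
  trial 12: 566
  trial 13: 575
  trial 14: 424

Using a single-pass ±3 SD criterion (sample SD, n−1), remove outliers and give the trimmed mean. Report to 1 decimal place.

n = 14, ΣRT = 6905, M = 493.214
Σ(x−M)² = 65546.36; s = √(65546.36/13) = 71.007
Cutoffs: 493.214 ± 3·71.007 → [280.2, 706.2]
No RTs fall outside the cutoffs; all 14 retained. Mean = 6905/14 = 493.214

493.2 ms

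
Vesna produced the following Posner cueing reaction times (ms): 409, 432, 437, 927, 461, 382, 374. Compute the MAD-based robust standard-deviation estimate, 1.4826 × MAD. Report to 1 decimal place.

Sorted: 374, 382, 409, 432, 437, 461, 927 → median = 432
|x − 432| sorted: 0, 5, 23, 29, 50, 58, 495 → MAD = 29
Robust SD ≈ 1.4826 × 29 = 42.995

43.0 ms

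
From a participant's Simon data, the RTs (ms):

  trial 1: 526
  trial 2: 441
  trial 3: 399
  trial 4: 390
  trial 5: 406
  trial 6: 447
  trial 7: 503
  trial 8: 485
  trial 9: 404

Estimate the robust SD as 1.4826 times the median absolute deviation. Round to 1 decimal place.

62.3 ms

Sorted: 390, 399, 404, 406, 441, 447, 485, 503, 526 → median = 441
|x − 441| sorted: 0, 6, 35, 37, 42, 44, 51, 62, 85 → MAD = 42
Robust SD ≈ 1.4826 × 42 = 62.269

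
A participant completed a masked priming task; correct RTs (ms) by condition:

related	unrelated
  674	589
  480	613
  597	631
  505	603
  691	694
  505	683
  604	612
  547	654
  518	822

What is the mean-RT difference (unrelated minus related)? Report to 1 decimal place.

86.7 ms

M(related) = 5121/9 = 569.000
M(unrelated) = 5901/9 = 655.667
Difference = 655.667 − 569.000 = 86.667 ms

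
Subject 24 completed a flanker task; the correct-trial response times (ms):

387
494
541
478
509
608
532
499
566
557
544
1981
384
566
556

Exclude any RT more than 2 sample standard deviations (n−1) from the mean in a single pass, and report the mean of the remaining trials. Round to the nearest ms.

516 ms

n = 15, ΣRT = 9202, M = 613.467
Σ(x−M)² = 2058469.73; s = √(2058469.73/14) = 383.450
Cutoffs: 613.467 ± 2·383.450 → [-153.4, 1380.4]
Outside: 1981 → excluded.
Retained (n=14): Σ = 7221, mean = 7221/14 = 515.786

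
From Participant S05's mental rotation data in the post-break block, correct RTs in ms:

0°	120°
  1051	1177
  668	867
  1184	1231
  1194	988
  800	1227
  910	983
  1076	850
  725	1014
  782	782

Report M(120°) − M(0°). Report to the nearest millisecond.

M(0°) = 8390/9 = 932.222
M(120°) = 9119/9 = 1013.222
Difference = 1013.222 − 932.222 = 81.000 ms

81 ms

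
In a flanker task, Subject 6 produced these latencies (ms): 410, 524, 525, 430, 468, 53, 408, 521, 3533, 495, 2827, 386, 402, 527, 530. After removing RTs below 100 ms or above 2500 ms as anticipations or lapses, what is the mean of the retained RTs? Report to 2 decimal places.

468.83 ms

Excluded: 53, 2827, 3533
Retained (n=12): Σ = 5626
Mean = 5626/12 = 468.8333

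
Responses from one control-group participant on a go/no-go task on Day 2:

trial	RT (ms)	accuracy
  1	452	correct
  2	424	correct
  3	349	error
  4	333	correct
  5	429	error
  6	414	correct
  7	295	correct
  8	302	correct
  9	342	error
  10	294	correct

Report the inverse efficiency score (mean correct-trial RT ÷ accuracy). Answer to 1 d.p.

513.1 ms

Correct trials (n=7): 452, 424, 333, 414, 295, 302, 294
Mean correct RT = 2514/7 = 359.1429 ms
Proportion correct = 7/10
IES = 359.1429 / (7/10) = 513.061 ms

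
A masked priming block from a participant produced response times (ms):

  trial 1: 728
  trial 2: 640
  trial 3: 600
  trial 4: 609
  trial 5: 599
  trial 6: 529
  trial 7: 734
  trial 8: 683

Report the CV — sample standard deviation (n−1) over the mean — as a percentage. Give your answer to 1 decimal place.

11.0%

n = 8, Σ = 5122, M = 640.2500
Σ(x−M)² = 34991.500; s = √(34991.500/7) = 70.7021
CV = 70.7021 / 640.2500 = 0.11043 = 11.043%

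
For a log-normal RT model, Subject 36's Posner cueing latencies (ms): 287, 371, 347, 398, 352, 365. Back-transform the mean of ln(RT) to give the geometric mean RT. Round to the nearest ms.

ln(RT): 5.6595, 5.9162, 5.8493, 5.9865, 5.8636, 5.8999
Mean ln(RT) = 35.1750/6 = 5.86250
Geometric mean = exp(5.86250) = 351.60 ms

352 ms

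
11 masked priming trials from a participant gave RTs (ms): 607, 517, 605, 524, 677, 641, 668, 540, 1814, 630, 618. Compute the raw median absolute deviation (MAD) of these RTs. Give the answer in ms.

50 ms

Sorted: 517, 524, 540, 605, 607, 618, 630, 641, 668, 677, 1814 → median = 618
|x − 618|: 11, 101, 13, 94, 59, 23, 50, 78, 1196, 12, 0
Sorted deviations: 0, 11, 12, 13, 23, 50, 59, 78, 94, 101, 1196 → MAD = 50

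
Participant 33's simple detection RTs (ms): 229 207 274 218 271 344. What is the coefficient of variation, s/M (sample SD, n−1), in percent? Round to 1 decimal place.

19.7%

n = 6, Σ = 1543, M = 257.1667
Σ(x−M)² = 12858.833; s = √(12858.833/5) = 50.7126
CV = 50.7126 / 257.1667 = 0.19720 = 19.720%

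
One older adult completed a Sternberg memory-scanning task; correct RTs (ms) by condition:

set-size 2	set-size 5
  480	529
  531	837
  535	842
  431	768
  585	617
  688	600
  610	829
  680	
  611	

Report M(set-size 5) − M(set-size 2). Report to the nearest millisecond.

M(set-size 2) = 5151/9 = 572.333
M(set-size 5) = 5022/7 = 717.429
Difference = 717.429 − 572.333 = 145.095 ms

145 ms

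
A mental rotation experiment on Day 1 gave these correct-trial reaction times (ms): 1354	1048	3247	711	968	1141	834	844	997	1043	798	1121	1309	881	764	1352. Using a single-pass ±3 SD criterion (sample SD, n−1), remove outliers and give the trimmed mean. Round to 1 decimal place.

1011.0 ms

n = 16, ΣRT = 18412, M = 1150.750
Σ(x−M)² = 5315883.00; s = √(5315883.00/15) = 595.308
Cutoffs: 1150.750 ± 3·595.308 → [-635.2, 2936.7]
Outside: 3247 → excluded.
Retained (n=15): Σ = 15165, mean = 15165/15 = 1011.000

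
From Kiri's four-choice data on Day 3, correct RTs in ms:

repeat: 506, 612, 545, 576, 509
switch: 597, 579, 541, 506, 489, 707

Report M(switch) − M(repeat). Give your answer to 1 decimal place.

20.2 ms

M(repeat) = 2748/5 = 549.600
M(switch) = 3419/6 = 569.833
Difference = 569.833 − 549.600 = 20.233 ms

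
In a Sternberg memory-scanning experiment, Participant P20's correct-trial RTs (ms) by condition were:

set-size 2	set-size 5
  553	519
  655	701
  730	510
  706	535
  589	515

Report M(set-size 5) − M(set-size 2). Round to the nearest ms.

M(set-size 2) = 3233/5 = 646.600
M(set-size 5) = 2780/5 = 556.000
Difference = 556.000 − 646.600 = -90.600 ms

-91 ms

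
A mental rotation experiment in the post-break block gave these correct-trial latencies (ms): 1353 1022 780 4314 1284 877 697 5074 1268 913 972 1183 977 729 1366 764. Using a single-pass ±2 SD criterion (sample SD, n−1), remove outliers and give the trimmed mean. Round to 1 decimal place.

n = 16, ΣRT = 23573, M = 1473.312
Σ(x−M)² = 24734051.44; s = √(24734051.44/15) = 1284.109
Cutoffs: 1473.312 ± 2·1284.109 → [-1094.9, 4041.5]
Outside: 4314, 5074 → excluded.
Retained (n=14): Σ = 14185, mean = 14185/14 = 1013.214

1013.2 ms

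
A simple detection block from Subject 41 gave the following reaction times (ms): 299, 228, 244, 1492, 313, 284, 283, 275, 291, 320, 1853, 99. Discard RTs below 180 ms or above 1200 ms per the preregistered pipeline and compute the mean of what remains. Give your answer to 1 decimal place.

Excluded: 99, 1492, 1853
Retained (n=9): Σ = 2537
Mean = 2537/9 = 281.8889

281.9 ms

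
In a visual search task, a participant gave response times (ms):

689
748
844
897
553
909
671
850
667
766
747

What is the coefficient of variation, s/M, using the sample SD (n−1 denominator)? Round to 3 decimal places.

n = 11, Σ = 8341, M = 758.2727
Σ(x−M)² = 120902.182; s = √(120902.182/10) = 109.9555
CV = 109.9555 / 758.2727 = 0.14501

0.145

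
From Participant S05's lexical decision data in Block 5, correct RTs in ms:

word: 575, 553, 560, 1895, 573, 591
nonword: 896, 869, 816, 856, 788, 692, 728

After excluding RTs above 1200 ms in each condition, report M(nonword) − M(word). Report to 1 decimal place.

236.0 ms

word: exclude 1895
M(word) = 2852/5 = 570.400
M(nonword) = 5645/7 = 806.429
Difference = 806.429 − 570.400 = 236.029 ms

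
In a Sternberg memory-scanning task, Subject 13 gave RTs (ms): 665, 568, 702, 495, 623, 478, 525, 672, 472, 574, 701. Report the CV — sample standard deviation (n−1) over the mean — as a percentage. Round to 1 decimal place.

n = 11, Σ = 6475, M = 588.6364
Σ(x−M)² = 78740.545; s = √(78740.545/10) = 88.7359
CV = 88.7359 / 588.6364 = 0.15075 = 15.075%

15.1%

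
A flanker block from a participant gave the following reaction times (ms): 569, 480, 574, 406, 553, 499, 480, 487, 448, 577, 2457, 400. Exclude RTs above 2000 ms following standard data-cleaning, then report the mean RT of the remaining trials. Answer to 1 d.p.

Excluded: 2457
Retained (n=11): Σ = 5473
Mean = 5473/11 = 497.5455

497.5 ms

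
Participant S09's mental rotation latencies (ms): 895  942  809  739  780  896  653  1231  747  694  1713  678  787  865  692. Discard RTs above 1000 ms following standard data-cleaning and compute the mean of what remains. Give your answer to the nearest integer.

Excluded: 1231, 1713
Retained (n=13): Σ = 10177
Mean = 10177/13 = 782.8462

783 ms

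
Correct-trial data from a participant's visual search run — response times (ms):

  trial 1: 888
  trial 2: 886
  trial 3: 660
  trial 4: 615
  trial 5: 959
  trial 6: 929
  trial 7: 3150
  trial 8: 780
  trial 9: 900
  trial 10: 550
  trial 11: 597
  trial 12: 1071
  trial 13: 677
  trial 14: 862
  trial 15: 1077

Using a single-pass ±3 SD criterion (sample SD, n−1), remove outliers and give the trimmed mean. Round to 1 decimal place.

817.9 ms

n = 15, ΣRT = 14601, M = 973.400
Σ(x−M)² = 5465625.60; s = √(5465625.60/14) = 624.821
Cutoffs: 973.400 ± 3·624.821 → [-901.1, 2847.9]
Outside: 3150 → excluded.
Retained (n=14): Σ = 11451, mean = 11451/14 = 817.929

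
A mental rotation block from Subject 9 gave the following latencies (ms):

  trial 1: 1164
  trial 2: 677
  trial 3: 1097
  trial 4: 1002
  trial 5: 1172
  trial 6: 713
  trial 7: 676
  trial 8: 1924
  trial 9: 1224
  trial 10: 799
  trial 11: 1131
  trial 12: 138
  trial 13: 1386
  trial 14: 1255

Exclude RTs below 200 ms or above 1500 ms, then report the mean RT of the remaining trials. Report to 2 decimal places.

Excluded: 138, 1924
Retained (n=12): Σ = 12296
Mean = 12296/12 = 1024.6667

1024.67 ms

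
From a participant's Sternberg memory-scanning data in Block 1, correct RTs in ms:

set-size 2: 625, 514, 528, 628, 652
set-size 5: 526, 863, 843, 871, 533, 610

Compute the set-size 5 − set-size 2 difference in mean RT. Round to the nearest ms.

M(set-size 2) = 2947/5 = 589.400
M(set-size 5) = 4246/6 = 707.667
Difference = 707.667 − 589.400 = 118.267 ms

118 ms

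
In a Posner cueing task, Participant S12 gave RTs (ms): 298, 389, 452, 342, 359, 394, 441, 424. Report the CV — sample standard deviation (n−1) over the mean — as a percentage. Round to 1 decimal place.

n = 8, Σ = 3099, M = 387.3750
Σ(x−M)² = 19291.875; s = √(19291.875/7) = 52.4974
CV = 52.4974 / 387.3750 = 0.13552 = 13.552%

13.6%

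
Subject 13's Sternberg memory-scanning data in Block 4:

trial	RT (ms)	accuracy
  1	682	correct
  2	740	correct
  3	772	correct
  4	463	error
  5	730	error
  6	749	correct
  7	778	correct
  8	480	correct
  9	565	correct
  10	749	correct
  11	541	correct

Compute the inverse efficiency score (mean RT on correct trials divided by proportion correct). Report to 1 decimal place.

822.4 ms

Correct trials (n=9): 682, 740, 772, 749, 778, 480, 565, 749, 541
Mean correct RT = 6056/9 = 672.8889 ms
Proportion correct = 9/11
IES = 672.8889 / (9/11) = 822.420 ms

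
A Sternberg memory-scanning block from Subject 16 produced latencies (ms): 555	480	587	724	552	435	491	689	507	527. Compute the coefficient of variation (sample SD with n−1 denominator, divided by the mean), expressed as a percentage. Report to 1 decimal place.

16.4%

n = 10, Σ = 5547, M = 554.7000
Σ(x−M)² = 74758.100; s = √(74758.100/9) = 91.1398
CV = 91.1398 / 554.7000 = 0.16430 = 16.430%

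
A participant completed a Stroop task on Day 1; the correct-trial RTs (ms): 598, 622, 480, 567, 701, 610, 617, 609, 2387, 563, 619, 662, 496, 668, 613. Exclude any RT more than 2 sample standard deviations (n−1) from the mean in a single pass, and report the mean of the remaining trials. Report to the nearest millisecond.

602 ms

n = 15, ΣRT = 10812, M = 720.800
Σ(x−M)² = 3022310.40; s = √(3022310.40/14) = 464.628
Cutoffs: 720.800 ± 2·464.628 → [-208.5, 1650.1]
Outside: 2387 → excluded.
Retained (n=14): Σ = 8425, mean = 8425/14 = 601.786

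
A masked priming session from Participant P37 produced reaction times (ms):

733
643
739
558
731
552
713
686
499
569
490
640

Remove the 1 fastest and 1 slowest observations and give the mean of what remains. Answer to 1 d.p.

632.4 ms

Sorted: 490, 499, 552, 558, 569, 640, 643, 686, 713, 731, 733, 739
Drop lowest 1 (490) and highest 1 (739)
Remaining (n=10): Σ = 6324, mean = 6324/10 = 632.400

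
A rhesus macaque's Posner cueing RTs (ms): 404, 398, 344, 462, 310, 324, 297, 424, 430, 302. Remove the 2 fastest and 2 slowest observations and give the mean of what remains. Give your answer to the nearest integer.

Sorted: 297, 302, 310, 324, 344, 398, 404, 424, 430, 462
Drop lowest 2 (297, 302) and highest 2 (430, 462)
Remaining (n=6): Σ = 2204, mean = 2204/6 = 367.333

367 ms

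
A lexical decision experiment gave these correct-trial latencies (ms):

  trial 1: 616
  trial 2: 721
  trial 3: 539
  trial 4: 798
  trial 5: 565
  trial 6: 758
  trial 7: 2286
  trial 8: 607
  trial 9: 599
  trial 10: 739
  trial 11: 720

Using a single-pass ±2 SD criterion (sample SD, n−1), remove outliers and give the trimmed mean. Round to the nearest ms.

666 ms

n = 11, ΣRT = 8948, M = 813.455
Σ(x−M)² = 2459186.73; s = √(2459186.73/10) = 495.902
Cutoffs: 813.455 ± 2·495.902 → [-178.3, 1805.3]
Outside: 2286 → excluded.
Retained (n=10): Σ = 6662, mean = 6662/10 = 666.200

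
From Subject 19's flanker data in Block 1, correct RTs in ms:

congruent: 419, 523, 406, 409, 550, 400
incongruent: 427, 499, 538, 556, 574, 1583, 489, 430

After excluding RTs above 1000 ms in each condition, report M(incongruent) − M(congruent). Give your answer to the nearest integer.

incongruent: exclude 1583
M(congruent) = 2707/6 = 451.167
M(incongruent) = 3513/7 = 501.857
Difference = 501.857 − 451.167 = 50.690 ms

51 ms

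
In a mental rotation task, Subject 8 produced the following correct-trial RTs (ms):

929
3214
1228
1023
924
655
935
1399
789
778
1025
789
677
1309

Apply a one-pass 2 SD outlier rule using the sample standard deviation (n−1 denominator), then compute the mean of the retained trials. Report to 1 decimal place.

n = 14, ΣRT = 15674, M = 1119.571
Σ(x−M)² = 5386175.43; s = √(5386175.43/13) = 643.678
Cutoffs: 1119.571 ± 2·643.678 → [-167.8, 2406.9]
Outside: 3214 → excluded.
Retained (n=13): Σ = 12460, mean = 12460/13 = 958.462

958.5 ms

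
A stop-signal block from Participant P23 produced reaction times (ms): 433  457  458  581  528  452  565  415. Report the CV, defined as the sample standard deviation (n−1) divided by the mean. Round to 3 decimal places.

n = 8, Σ = 3889, M = 486.1250
Σ(x−M)² = 27660.875; s = √(27660.875/7) = 62.8614
CV = 62.8614 / 486.1250 = 0.12931

0.129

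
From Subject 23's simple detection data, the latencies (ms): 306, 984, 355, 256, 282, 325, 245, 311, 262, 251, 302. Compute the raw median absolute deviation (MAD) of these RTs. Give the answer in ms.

Sorted: 245, 251, 256, 262, 282, 302, 306, 311, 325, 355, 984 → median = 302
|x − 302|: 4, 682, 53, 46, 20, 23, 57, 9, 40, 51, 0
Sorted deviations: 0, 4, 9, 20, 23, 40, 46, 51, 53, 57, 682 → MAD = 40

40 ms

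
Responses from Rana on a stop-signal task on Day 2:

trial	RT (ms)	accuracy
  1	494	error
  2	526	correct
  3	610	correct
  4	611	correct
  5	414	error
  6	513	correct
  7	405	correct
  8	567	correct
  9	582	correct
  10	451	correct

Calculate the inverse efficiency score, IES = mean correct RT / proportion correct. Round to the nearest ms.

666 ms

Correct trials (n=8): 526, 610, 611, 513, 405, 567, 582, 451
Mean correct RT = 4265/8 = 533.1250 ms
Proportion correct = 8/10
IES = 533.1250 / (8/10) = 666.406 ms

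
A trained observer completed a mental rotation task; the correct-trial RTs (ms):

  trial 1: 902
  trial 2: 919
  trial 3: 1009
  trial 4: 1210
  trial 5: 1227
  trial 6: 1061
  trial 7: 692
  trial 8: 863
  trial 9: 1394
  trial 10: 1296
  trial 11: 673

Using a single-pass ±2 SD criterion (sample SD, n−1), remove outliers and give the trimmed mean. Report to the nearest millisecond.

n = 11, ΣRT = 11246, M = 1022.364
Σ(x−M)² = 573508.55; s = √(573508.55/10) = 239.480
Cutoffs: 1022.364 ± 2·239.480 → [543.4, 1501.3]
No RTs fall outside the cutoffs; all 11 retained. Mean = 11246/11 = 1022.364

1022 ms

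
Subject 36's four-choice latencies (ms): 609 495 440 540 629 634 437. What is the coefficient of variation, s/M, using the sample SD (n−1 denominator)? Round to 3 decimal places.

0.159

n = 7, Σ = 3784, M = 540.5714
Σ(x−M)² = 44149.714; s = √(44149.714/6) = 85.7805
CV = 85.7805 / 540.5714 = 0.15868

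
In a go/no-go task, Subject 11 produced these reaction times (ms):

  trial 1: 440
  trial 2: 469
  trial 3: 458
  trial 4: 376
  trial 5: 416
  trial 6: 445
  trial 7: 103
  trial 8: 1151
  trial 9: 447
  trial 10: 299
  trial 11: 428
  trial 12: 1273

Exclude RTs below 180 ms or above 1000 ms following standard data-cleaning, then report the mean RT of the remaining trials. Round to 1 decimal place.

Excluded: 103, 1151, 1273
Retained (n=9): Σ = 3778
Mean = 3778/9 = 419.7778

419.8 ms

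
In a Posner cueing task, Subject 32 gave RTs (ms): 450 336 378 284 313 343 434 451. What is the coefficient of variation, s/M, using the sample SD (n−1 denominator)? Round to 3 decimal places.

0.174

n = 8, Σ = 2989, M = 373.6250
Σ(x−M)² = 29545.875; s = √(29545.875/7) = 64.9680
CV = 64.9680 / 373.6250 = 0.17389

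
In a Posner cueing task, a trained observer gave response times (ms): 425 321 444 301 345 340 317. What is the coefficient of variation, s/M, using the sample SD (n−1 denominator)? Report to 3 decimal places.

n = 7, Σ = 2493, M = 356.1429
Σ(x−M)² = 18652.857; s = √(18652.857/6) = 55.7567
CV = 55.7567 / 356.1429 = 0.15656

0.157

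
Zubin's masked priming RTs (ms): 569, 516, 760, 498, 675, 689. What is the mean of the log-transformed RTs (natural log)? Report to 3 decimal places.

6.414

ln(RT): 6.3439, 6.2461, 6.6333, 6.2106, 6.5147, 6.5352
Σ ln(RT) = 38.4839
Mean = 38.4839/6 = 6.41398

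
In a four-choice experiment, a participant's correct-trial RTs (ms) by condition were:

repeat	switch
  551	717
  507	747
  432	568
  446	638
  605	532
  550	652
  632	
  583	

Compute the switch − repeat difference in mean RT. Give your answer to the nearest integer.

104 ms

M(repeat) = 4306/8 = 538.250
M(switch) = 3854/6 = 642.333
Difference = 642.333 − 538.250 = 104.083 ms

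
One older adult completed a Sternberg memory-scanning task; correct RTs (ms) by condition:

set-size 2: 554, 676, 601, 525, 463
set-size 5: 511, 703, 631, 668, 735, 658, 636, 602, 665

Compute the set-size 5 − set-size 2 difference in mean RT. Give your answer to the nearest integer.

M(set-size 2) = 2819/5 = 563.800
M(set-size 5) = 5809/9 = 645.444
Difference = 645.444 − 563.800 = 81.644 ms

82 ms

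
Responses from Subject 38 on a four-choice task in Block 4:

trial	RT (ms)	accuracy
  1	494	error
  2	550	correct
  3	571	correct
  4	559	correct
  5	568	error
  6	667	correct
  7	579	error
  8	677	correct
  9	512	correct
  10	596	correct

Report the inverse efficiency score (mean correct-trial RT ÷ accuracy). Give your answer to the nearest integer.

Correct trials (n=7): 550, 571, 559, 667, 677, 512, 596
Mean correct RT = 4132/7 = 590.2857 ms
Proportion correct = 7/10
IES = 590.2857 / (7/10) = 843.265 ms

843 ms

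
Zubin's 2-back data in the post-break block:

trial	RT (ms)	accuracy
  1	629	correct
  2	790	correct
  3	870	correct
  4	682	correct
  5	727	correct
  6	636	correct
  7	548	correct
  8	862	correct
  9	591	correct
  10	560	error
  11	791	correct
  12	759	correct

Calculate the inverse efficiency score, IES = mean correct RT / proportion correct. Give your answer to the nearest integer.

782 ms

Correct trials (n=11): 629, 790, 870, 682, 727, 636, 548, 862, 591, 791, 759
Mean correct RT = 7885/11 = 716.8182 ms
Proportion correct = 11/12
IES = 716.8182 / (11/12) = 781.983 ms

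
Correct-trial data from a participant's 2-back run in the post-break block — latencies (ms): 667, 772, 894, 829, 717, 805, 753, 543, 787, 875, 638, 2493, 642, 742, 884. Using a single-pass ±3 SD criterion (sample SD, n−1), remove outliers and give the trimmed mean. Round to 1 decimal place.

753.4 ms

n = 15, ΣRT = 13041, M = 869.400
Σ(x−M)² = 2964747.60; s = √(2964747.60/14) = 460.182
Cutoffs: 869.400 ± 3·460.182 → [-511.1, 2249.9]
Outside: 2493 → excluded.
Retained (n=14): Σ = 10548, mean = 10548/14 = 753.429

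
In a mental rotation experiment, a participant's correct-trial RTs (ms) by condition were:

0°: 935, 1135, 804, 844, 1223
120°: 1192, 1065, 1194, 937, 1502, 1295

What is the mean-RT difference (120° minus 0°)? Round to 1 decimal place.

M(0°) = 4941/5 = 988.200
M(120°) = 7185/6 = 1197.500
Difference = 1197.500 − 988.200 = 209.300 ms

209.3 ms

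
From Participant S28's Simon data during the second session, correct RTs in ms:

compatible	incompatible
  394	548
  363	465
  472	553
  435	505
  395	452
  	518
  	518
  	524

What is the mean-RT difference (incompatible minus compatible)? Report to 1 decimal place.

M(compatible) = 2059/5 = 411.800
M(incompatible) = 4083/8 = 510.375
Difference = 510.375 − 411.800 = 98.575 ms

98.6 ms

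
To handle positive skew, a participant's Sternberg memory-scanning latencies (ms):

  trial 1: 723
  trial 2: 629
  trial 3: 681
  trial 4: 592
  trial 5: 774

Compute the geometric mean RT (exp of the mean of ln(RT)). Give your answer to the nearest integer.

677 ms

ln(RT): 6.5834, 6.4441, 6.5236, 6.3835, 6.6516
Mean ln(RT) = 32.5862/5 = 6.51724
Geometric mean = exp(6.51724) = 676.71 ms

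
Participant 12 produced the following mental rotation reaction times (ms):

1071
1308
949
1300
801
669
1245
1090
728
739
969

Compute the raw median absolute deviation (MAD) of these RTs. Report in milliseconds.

Sorted: 669, 728, 739, 801, 949, 969, 1071, 1090, 1245, 1300, 1308 → median = 969
|x − 969|: 102, 339, 20, 331, 168, 300, 276, 121, 241, 230, 0
Sorted deviations: 0, 20, 102, 121, 168, 230, 241, 276, 300, 331, 339 → MAD = 230

230 ms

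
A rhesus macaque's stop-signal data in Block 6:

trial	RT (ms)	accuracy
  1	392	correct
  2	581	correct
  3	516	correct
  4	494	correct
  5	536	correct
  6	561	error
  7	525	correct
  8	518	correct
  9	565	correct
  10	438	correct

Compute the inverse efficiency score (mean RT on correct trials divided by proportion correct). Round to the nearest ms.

Correct trials (n=9): 392, 581, 516, 494, 536, 525, 518, 565, 438
Mean correct RT = 4565/9 = 507.2222 ms
Proportion correct = 9/10
IES = 507.2222 / (9/10) = 563.580 ms

564 ms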